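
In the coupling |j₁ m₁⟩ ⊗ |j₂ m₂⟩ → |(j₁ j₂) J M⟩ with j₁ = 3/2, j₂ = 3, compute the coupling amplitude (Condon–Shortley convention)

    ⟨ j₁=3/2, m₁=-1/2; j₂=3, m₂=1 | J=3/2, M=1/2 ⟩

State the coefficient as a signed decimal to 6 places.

triangle: 3!×0!×3!/7! = 36/5040
(j±m)!: 1!×2!×4!×2!×2!×1! = 192
prefactor² = (2J+1)×Δ×N² = 192/35
  k=2: +1/(2!×1!×0!×2!×0!×1!) = 1/4
Σ = 1/4  ⇒  CG² = 192/35×1/4² = 12/35
CG = +√(12/35) = +0.585540

+0.585540  (= +√(12/35))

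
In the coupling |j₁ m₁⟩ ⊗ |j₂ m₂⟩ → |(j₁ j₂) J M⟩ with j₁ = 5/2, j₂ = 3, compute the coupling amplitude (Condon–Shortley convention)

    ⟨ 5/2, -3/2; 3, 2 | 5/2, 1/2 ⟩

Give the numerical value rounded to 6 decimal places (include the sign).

−√(1/14) ≈ -0.267261

√[6·3!2!3!/9! · 1!4!5!1!3!2!] = √(288/7)
  +(−1)^2/∏(2,1,2,3,0,0)! = 1/24  (running 1/24)
  +(−1)^3/∏(3,0,1,2,1,1)! = -1/12  (running -1/24)
⟨..|..⟩ = √(288/7)·(-1/24) = -0.267261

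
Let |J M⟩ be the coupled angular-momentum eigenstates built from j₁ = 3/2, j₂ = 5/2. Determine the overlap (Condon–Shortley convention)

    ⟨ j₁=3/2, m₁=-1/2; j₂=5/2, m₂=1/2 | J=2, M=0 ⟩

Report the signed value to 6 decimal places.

triangle: 2!·1!·3!/7! = 12/5040
(j±m)!: 1!·2!·3!·2!·2!·2! = 96
prefactor² = (2J+1)·Δ·N² = 8/7
  k=1: −1/(1!·1!·1!·2!·0!·1!) = -1/2
  k=2: +1/(2!·0!·0!·1!·1!·2!) = 1/4
Σ = -1/4  ⇒  CG² = 8/7·(-1/4)² = 1/14
CG = −√(1/14) = -0.267261

-0.267261  (= −√(1/14))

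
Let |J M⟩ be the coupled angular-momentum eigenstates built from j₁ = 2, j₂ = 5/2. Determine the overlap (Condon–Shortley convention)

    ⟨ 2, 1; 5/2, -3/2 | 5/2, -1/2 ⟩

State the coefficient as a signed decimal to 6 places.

triangle: 2!·2!·3!/8! = 24/40320
(j±m)!: 3!·1!·1!·4!·2!·3! = 1728
prefactor² = (2J+1)·Δ·N² = 216/35
  k=0: +1/(0!·2!·1!·1!·1!·2!) = 1/4
  k=1: −1/(1!·1!·0!·0!·2!·3!) = -1/12
Σ = 1/6  ⇒  CG² = 216/35·1/6² = 6/35
CG = +√(6/35) = +0.414039

+0.414039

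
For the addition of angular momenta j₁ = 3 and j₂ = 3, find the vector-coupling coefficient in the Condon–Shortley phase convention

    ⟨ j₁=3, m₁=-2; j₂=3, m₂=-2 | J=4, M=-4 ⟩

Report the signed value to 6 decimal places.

triangle: 2!·4!·4!/11! = 1152/39916800
(j±m)!: 1!·5!·1!·5!·0!·8! = 580608000
prefactor² = (2J+1)·Δ·N² = 1658880/11
  k=1: −1/(1!·1!·4!·0!·0!·4!) = -1/576
Σ = -1/576  ⇒  CG² = 1658880/11·(-1/576)² = 5/11
CG = −√(5/11) = -0.674200

−√(5/11) ≈ -0.674200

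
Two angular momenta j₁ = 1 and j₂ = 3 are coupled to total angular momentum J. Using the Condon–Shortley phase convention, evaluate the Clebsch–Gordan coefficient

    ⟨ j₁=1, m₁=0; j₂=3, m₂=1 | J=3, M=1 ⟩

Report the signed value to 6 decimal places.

−√(1/12) = -0.288675

√[7·1!1!5!/8! · 1!1!4!2!4!2!] = √(48)
  +(−1)^0/∏(0,1,1,4,0,1)! = 1/24  (running 1/24)
  +(−1)^1/∏(1,0,0,3,1,2)! = -1/12  (running -1/24)
⟨..|..⟩ = √(48)·(-1/24) = -0.288675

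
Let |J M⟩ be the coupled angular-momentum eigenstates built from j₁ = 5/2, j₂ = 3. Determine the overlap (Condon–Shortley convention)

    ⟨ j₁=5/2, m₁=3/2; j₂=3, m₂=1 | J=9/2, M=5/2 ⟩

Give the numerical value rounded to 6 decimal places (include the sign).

+√(10/99) ≈ +0.317821

triangle: 1!×4!×5!/11! = 2880/39916800
(j±m)!: 4!×1!×4!×2!×7!×2! = 11612160
prefactor² = (2J+1)×Δ×N² = 92160/11
  k=0: +1/(0!×1!×1!×4!×3!×1!) = 1/144
  k=1: −1/(1!×0!×0!×3!×4!×2!) = -1/288
Σ = 1/288  ⇒  CG² = 92160/11×1/288² = 10/99
CG = +√(10/99) = +0.317821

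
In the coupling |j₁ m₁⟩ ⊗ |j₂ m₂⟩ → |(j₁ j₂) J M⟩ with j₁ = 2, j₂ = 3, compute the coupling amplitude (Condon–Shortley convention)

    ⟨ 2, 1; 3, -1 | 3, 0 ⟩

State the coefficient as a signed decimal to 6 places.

triangle: 2!·2!·4!/9! = 96/362880
(j±m)!: 3!·1!·2!·4!·3!·3! = 10368
prefactor² = (2J+1)·Δ·N² = 96/5
  k=0: +1/(0!·2!·1!·2!·1!·2!) = 1/8
  k=1: −1/(1!·1!·0!·1!·2!·3!) = -1/12
Σ = 1/24  ⇒  CG² = 96/5·1/24² = 1/30
CG = +√(1/30) = +0.182574

+0.182574  (= +√(1/30))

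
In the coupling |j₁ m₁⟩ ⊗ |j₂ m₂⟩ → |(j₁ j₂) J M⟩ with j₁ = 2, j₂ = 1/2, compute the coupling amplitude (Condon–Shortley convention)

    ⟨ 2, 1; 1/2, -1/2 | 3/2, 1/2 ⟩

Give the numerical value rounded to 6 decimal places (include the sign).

+0.774597

j₁+j₂−J=1  J+j₁−j₂=3  J−j₁+j₂=0  j₁+j₂+J+1=5
(j₁±m₁, j₂±m₂, J±M) = (3,1,0,1,2,1)
P² = 12/5
sum k=0..0:
  [0] +1/2 = 1/2
S = 1/2
C² = P²·S² = 3/5 ; C = +0.774597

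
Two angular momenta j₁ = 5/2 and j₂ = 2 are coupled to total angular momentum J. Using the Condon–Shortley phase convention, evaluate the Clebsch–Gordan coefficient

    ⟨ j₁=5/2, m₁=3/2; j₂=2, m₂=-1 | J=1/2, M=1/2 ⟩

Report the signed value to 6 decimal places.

j₁+j₂−J=4  J+j₁−j₂=1  J−j₁+j₂=0  j₁+j₂+J+1=6
(j₁±m₁, j₂±m₂, J±M) = (4,1,1,3,1,0)
P² = 48/5
sum k=1..1:
  [1] −1/6 = -1/6
S = -1/6
C² = P²·S² = 4/15 ; C = -0.516398

-0.516398  (= −√(4/15))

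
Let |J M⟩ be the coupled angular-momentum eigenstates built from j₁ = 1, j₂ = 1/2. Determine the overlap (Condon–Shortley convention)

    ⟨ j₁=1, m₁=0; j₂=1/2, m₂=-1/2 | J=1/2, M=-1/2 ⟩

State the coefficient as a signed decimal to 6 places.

triangle: 1!×1!×0!/3! = 1/6
(j±m)!: 1!×1!×0!×1!×0!×1! = 1
prefactor² = (2J+1)×Δ×N² = 1/3
  k=0: +1/(0!×1!×1!×0!×0!×0!) = 1
Σ = 1  ⇒  CG² = 1/3×1² = 1/3
CG = +√(1/3) = +0.577350

+0.577350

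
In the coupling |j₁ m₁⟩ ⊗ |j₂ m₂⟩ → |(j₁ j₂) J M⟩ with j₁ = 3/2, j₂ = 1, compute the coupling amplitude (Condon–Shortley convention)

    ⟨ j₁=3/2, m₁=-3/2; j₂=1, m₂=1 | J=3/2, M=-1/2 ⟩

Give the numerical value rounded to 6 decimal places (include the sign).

j₁+j₂−J=1  J+j₁−j₂=2  J−j₁+j₂=1  j₁+j₂+J+1=5
(j₁±m₁, j₂±m₂, J±M) = (0,3,2,0,1,2)
P² = 8/5
sum k=1..1:
  [1] −1/2 = -1/2
S = -1/2
C² = P²·S² = 2/5 ; C = -0.632456

−√(2/5) ≈ -0.632456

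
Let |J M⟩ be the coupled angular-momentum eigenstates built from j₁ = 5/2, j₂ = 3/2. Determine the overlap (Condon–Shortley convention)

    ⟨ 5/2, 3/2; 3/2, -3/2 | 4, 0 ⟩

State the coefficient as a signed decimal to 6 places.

√[9·0!5!3!/9! · 4!1!0!3!4!4!] = √(10368/7)
  +(−1)^0/∏(0,0,1,0,4,3)! = 1/144  (running 1/144)
⟨..|..⟩ = √(10368/7)·(1/144) = +0.267261

+0.267261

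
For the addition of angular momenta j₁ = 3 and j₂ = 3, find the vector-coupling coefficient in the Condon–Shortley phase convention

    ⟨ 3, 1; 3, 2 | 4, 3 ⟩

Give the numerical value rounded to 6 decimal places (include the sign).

triangle: 2!×4!×4!/11! = 1152/39916800
(j±m)!: 4!×2!×5!×1!×7!×1! = 29030400
prefactor² = (2J+1)×Δ×N² = 82944/11
  k=1: −1/(1!×1!×1!×4!×3!×0!) = -1/144
  k=2: +1/(2!×0!×0!×3!×4!×1!) = 1/288
Σ = -1/288  ⇒  CG² = 82944/11×(-1/288)² = 1/11
CG = −√(1/11) = -0.301511

−√(1/11) ≈ -0.301511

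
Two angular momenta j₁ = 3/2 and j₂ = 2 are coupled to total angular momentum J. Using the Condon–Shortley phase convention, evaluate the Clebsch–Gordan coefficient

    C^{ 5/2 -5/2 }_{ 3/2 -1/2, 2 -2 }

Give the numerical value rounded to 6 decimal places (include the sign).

+0.755929  (= +√(4/7))

triangle: 1!×2!×3!/7! = 12/5040
(j±m)!: 1!×2!×0!×4!×0!×5! = 5760
prefactor² = (2J+1)×Δ×N² = 576/7
  k=0: +1/(0!×1!×2!×0!×0!×3!) = 1/12
Σ = 1/12  ⇒  CG² = 576/7×1/12² = 4/7
CG = +√(4/7) = +0.755929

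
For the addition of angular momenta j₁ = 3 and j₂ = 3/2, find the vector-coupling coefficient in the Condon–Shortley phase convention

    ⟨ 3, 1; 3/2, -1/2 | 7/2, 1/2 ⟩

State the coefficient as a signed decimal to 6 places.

triangle: 1!*5!*2!/9! = 240/362880
(j±m)!: 4!*2!*1!*2!*4!*3! = 13824
prefactor² = (2J+1)*Δ*N² = 512/7
  k=0: +1/(0!*1!*2!*1!*3!*1!) = 1/12
  k=1: −1/(1!*0!*1!*0!*4!*2!) = -1/48
Σ = 1/16  ⇒  CG² = 512/7*1/16² = 2/7
CG = +√(2/7) = +0.534522

+0.534522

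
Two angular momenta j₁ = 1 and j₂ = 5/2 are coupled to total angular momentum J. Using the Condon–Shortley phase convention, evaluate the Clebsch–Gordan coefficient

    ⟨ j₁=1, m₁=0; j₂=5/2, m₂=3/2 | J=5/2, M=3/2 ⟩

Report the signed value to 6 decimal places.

j₁+j₂−J=1  J+j₁−j₂=1  J−j₁+j₂=4  j₁+j₂+J+1=7
(j₁±m₁, j₂±m₂, J±M) = (1,1,4,1,4,1)
P² = 576/35
sum k=0..1:
  [0] +1/24 = 1/24
  [1] −1/6 = -1/6
S = -1/8
C² = P²·S² = 9/35 ; C = -0.507093

−√(9/35) = -0.507093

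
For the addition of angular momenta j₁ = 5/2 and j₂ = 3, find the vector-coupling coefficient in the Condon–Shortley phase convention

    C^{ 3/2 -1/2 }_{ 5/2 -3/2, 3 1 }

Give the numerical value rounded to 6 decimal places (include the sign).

-0.483046  (= −√(7/30))

j₁+j₂−J=4  J+j₁−j₂=1  J−j₁+j₂=2  j₁+j₂+J+1=8
(j₁±m₁, j₂±m₂, J±M) = (1,4,4,2,1,2)
P² = 384/35
sum k=3..4:
  [3] −1/6 = -1/6
  [4] +1/48 = 1/48
S = -7/48
C² = P²·S² = 7/30 ; C = -0.483046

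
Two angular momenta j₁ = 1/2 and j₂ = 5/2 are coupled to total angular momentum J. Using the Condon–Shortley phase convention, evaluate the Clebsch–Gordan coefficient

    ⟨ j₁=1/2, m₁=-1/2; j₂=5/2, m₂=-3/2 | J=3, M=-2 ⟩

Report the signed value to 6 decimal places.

+√(5/6) ≈ +0.912871

√[7·0!1!5!/7! · 0!1!1!4!1!5!] = √(480)
  +(−1)^0/∏(0,0,1,1,0,4)! = 1/24  (running 1/24)
⟨..|..⟩ = √(480)·(1/24) = +0.912871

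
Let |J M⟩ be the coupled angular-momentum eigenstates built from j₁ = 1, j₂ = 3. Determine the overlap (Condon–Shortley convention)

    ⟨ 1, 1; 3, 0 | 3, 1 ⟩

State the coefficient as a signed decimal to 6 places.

triangle: 1!*1!*5!/8! = 120/40320
(j±m)!: 2!*0!*3!*3!*4!*2! = 3456
prefactor² = (2J+1)*Δ*N² = 72
  k=0: +1/(0!*1!*0!*3!*1!*2!) = 1/12
Σ = 1/12  ⇒  CG² = 72*1/12² = 1/2
CG = +√(1/2) = +0.707107

+0.707107  (= +√(1/2))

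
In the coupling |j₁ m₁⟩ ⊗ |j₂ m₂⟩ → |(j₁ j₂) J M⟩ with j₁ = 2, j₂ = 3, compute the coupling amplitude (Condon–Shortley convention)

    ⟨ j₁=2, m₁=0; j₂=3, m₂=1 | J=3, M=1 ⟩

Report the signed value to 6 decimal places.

triangle: 2!*2!*4!/9! = 96/362880
(j±m)!: 2!*2!*4!*2!*4!*2! = 9216
prefactor² = (2J+1)*Δ*N² = 256/15
  k=0: +1/(0!*2!*2!*4!*0!*0!) = 1/96
  k=1: −1/(1!*1!*1!*3!*1!*1!) = -1/6
  k=2: +1/(2!*0!*0!*2!*2!*2!) = 1/16
Σ = -3/32  ⇒  CG² = 256/15*(-3/32)² = 3/20
CG = −√(3/20) = -0.387298

−√(3/20) = -0.387298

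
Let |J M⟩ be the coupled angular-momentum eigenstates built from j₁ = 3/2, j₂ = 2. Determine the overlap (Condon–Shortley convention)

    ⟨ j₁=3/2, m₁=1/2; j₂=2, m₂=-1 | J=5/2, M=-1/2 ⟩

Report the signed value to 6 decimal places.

√[6·1!2!3!/7! · 2!1!1!3!2!3!] = √(72/35)
  +(−1)^0/∏(0,1,1,1,1,2)! = 1/2  (running 1/2)
  +(−1)^1/∏(1,0,0,0,2,3)! = -1/12  (running 5/12)
⟨..|..⟩ = √(72/35)·(5/12) = +0.597614

+√(5/14) = +0.597614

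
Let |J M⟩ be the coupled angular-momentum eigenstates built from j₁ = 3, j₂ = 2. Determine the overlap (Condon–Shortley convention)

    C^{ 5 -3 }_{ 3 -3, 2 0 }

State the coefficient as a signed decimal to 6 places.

√[11·0!6!4!/11! · 0!6!2!2!2!8!] = √(1105920)
  +(−1)^0/∏(0,0,6,2,0,2)! = 1/2880  (running 1/2880)
⟨..|..⟩ = √(1105920)·(1/2880) = +0.365148

+√(2/15) = +0.365148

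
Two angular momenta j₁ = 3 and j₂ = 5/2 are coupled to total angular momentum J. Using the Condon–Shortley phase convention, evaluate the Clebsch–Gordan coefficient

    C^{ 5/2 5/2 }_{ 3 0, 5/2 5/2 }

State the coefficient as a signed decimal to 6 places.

√[6·3!3!2!/9! · 3!3!5!0!5!0!] = √(4320/7)
  +(−1)^3/∏(3,0,0,2,3,0)! = -1/72  (running -1/72)
⟨..|..⟩ = √(4320/7)·(-1/72) = -0.345033

−√(5/42) = -0.345033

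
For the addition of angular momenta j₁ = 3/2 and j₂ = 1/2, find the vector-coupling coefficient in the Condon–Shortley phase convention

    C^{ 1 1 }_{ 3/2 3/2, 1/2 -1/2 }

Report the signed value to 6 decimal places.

triangle: 1!×2!×0!/4! = 2/24
(j±m)!: 3!×0!×0!×1!×2!×0! = 12
prefactor² = (2J+1)×Δ×N² = 3
  k=0: +1/(0!×1!×0!×0!×2!×0!) = 1/2
Σ = 1/2  ⇒  CG² = 3×1/2² = 3/4
CG = +√(3/4) = +0.866025

+√(3/4) = +0.866025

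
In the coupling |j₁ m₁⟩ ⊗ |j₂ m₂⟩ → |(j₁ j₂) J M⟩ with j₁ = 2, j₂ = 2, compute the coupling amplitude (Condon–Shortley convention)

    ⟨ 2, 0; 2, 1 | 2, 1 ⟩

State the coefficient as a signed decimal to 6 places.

-0.267261

√[5·2!2!2!/7! · 2!2!3!1!3!1!] = √(8/7)
  +(−1)^1/∏(1,1,1,2,1,0)! = -1/2  (running -1/2)
  +(−1)^2/∏(2,0,0,1,2,1)! = 1/4  (running -1/4)
⟨..|..⟩ = √(8/7)·(-1/4) = -0.267261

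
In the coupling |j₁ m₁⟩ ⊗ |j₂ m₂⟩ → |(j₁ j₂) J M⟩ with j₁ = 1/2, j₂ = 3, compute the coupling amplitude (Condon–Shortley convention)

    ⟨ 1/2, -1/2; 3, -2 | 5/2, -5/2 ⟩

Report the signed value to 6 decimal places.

-0.377964

triangle: 1!*0!*5!/7! = 120/5040
(j±m)!: 0!*1!*1!*5!*0!*5! = 14400
prefactor² = (2J+1)*Δ*N² = 14400/7
  k=1: −1/(1!*0!*0!*0!*0!*5!) = -1/120
Σ = -1/120  ⇒  CG² = 14400/7*(-1/120)² = 1/7
CG = −√(1/7) = -0.377964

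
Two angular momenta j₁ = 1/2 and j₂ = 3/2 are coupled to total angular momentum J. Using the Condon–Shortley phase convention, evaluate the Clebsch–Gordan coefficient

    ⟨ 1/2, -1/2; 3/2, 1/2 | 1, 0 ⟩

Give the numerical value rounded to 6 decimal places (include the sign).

-0.707107  (= −√(1/2))

triangle: 1!×0!×2!/4! = 2/24
(j±m)!: 0!×1!×2!×1!×1!×1! = 2
prefactor² = (2J+1)×Δ×N² = 1/2
  k=1: −1/(1!×0!×0!×1!×0!×1!) = -1
Σ = -1  ⇒  CG² = 1/2×(-1)² = 1/2
CG = −√(1/2) = -0.707107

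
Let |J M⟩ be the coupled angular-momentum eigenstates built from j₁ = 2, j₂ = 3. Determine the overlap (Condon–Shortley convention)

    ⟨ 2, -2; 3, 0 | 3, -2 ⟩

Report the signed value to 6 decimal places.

j₁+j₂−J=2  J+j₁−j₂=2  J−j₁+j₂=4  j₁+j₂+J+1=9
(j₁±m₁, j₂±m₂, J±M) = (0,4,3,3,1,5)
P² = 192
sum k=2..2:
  [2] +1/24 = 1/24
S = 1/24
C² = P²·S² = 1/3 ; C = +0.577350

+0.577350  (= +√(1/3))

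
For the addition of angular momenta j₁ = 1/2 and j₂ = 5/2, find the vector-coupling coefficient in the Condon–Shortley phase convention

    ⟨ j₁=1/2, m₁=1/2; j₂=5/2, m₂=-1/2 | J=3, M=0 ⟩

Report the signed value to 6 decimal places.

√[7·0!1!5!/7! · 1!0!2!3!3!3!] = √(72)
  +(−1)^0/∏(0,0,0,2,1,3)! = 1/12  (running 1/12)
⟨..|..⟩ = √(72)·(1/12) = +0.707107

+0.707107  (= +√(1/2))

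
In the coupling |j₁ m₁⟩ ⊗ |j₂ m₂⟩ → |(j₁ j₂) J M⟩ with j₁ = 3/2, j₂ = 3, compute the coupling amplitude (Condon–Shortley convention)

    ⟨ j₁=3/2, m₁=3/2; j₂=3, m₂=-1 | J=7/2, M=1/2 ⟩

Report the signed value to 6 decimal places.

+√(8/21) ≈ +0.617213

j₁+j₂−J=1  J+j₁−j₂=2  J−j₁+j₂=5  j₁+j₂+J+1=9
(j₁±m₁, j₂±m₂, J±M) = (3,0,2,4,4,3)
P² = 1536/7
sum k=0..0:
  [0] +1/24 = 1/24
S = 1/24
C² = P²·S² = 8/21 ; C = +0.617213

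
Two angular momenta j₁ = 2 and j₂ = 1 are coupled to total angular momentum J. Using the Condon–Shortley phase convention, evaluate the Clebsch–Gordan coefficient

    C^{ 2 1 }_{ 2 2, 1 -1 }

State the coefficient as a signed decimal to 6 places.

j₁+j₂−J=1  J+j₁−j₂=3  J−j₁+j₂=1  j₁+j₂+J+1=6
(j₁±m₁, j₂±m₂, J±M) = (4,0,0,2,3,1)
P² = 12
sum k=0..0:
  [0] +1/6 = 1/6
S = 1/6
C² = P²·S² = 1/3 ; C = +0.577350

+0.577350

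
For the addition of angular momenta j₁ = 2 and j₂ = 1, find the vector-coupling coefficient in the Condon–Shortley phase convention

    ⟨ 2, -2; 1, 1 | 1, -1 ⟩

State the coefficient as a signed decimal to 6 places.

√[3·2!2!0!/5! · 0!4!2!0!0!2!] = √(48/5)
  +(−1)^2/∏(2,0,2,0,0,0)! = 1/4  (running 1/4)
⟨..|..⟩ = √(48/5)·(1/4) = +0.774597

+√(3/5) = +0.774597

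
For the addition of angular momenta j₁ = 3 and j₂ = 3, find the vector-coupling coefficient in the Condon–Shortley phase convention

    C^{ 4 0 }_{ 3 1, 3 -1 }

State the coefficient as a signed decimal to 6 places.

+0.080582

triangle: 2!*4!*4!/11! = 1152/39916800
(j±m)!: 4!*2!*2!*4!*4!*4! = 1327104
prefactor² = (2J+1)*Δ*N² = 663552/1925
  k=0: +1/(0!*2!*2!*2!*2!*2!) = 1/32
  k=1: −1/(1!*1!*1!*1!*3!*3!) = -1/36
  k=2: +1/(2!*0!*0!*0!*4!*4!) = 1/1152
Σ = 5/1152  ⇒  CG² = 663552/1925*5/1152² = 1/154
CG = +√(1/154) = +0.080582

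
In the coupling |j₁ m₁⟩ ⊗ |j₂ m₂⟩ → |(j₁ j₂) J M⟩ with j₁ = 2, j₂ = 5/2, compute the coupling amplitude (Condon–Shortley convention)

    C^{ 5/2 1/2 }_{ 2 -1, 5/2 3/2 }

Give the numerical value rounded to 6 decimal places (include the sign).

+√(6/35) ≈ +0.414039

triangle: 2!*2!*3!/8! = 24/40320
(j±m)!: 1!*3!*4!*1!*3!*2! = 1728
prefactor² = (2J+1)*Δ*N² = 216/35
  k=1: −1/(1!*1!*2!*3!*0!*0!) = -1/12
  k=2: +1/(2!*0!*1!*2!*1!*1!) = 1/4
Σ = 1/6  ⇒  CG² = 216/35*1/6² = 6/35
CG = +√(6/35) = +0.414039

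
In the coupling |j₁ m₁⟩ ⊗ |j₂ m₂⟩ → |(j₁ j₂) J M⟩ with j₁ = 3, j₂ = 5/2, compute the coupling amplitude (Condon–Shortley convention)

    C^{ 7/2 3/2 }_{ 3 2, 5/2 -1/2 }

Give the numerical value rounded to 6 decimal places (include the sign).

triangle: 2!×4!×3!/10! = 288/3628800
(j±m)!: 5!×1!×2!×3!×5!×2! = 345600
prefactor² = (2J+1)×Δ×N² = 1536/7
  k=0: +1/(0!×2!×1!×2!×3!×1!) = 1/24
  k=1: −1/(1!×1!×0!×1!×4!×2!) = -1/48
Σ = 1/48  ⇒  CG² = 1536/7×1/48² = 2/21
CG = +√(2/21) = +0.308607

+√(2/21) ≈ +0.308607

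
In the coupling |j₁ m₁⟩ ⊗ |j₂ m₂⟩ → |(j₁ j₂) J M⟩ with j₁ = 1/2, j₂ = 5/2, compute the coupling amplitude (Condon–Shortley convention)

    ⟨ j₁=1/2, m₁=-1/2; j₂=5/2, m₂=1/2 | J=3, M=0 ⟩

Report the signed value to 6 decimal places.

√[7·0!1!5!/7! · 0!1!3!2!3!3!] = √(72)
  +(−1)^0/∏(0,0,1,3,0,2)! = 1/12  (running 1/12)
⟨..|..⟩ = √(72)·(1/12) = +0.707107

+√(1/2) ≈ +0.707107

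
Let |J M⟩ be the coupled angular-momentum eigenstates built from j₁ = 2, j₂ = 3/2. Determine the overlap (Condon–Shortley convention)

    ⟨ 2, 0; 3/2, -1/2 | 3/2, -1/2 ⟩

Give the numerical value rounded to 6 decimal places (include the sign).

j₁+j₂−J=2  J+j₁−j₂=2  J−j₁+j₂=1  j₁+j₂+J+1=6
(j₁±m₁, j₂±m₂, J±M) = (2,2,1,2,1,2)
P² = 16/45
sum k=0..1:
  [0] +1/4 = 1/4
  [1] −1/1 = -1
S = -3/4
C² = P²·S² = 1/5 ; C = -0.447214

−√(1/5) = -0.447214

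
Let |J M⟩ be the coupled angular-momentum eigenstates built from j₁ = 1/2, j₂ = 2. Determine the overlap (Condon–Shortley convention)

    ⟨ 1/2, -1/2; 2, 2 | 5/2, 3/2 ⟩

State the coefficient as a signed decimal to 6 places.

+√(1/5) = +0.447214

√[6·0!1!4!/6! · 0!1!4!0!4!1!] = √(576/5)
  +(−1)^0/∏(0,0,1,4,0,0)! = 1/24  (running 1/24)
⟨..|..⟩ = √(576/5)·(1/24) = +0.447214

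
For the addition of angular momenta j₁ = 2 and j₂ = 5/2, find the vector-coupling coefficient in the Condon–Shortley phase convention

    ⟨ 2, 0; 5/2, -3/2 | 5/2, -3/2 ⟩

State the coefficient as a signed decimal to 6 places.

√[6·2!2!3!/8! · 2!2!1!4!1!4!] = √(288/35)
  +(−1)^0/∏(0,2,2,1,0,2)! = 1/8  (running 1/8)
  +(−1)^1/∏(1,1,1,0,1,3)! = -1/6  (running -1/24)
⟨..|..⟩ = √(288/35)·(-1/24) = -0.119523

-0.119523  (= −√(1/70))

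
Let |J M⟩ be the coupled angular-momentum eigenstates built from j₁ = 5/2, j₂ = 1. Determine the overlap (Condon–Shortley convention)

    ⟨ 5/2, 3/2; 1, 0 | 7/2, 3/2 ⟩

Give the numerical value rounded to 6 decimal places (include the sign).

+√(10/21) ≈ +0.690066

j₁+j₂−J=0  J+j₁−j₂=5  J−j₁+j₂=2  j₁+j₂+J+1=8
(j₁±m₁, j₂±m₂, J±M) = (4,1,1,1,5,2)
P² = 1920/7
sum k=0..0:
  [0] +1/24 = 1/24
S = 1/24
C² = P²·S² = 10/21 ; C = +0.690066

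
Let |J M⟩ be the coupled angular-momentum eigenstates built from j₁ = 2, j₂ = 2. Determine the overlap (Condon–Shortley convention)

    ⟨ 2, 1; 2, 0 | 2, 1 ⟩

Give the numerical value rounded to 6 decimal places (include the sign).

−√(1/14) ≈ -0.267261

j₁+j₂−J=2  J+j₁−j₂=2  J−j₁+j₂=2  j₁+j₂+J+1=7
(j₁±m₁, j₂±m₂, J±M) = (3,1,2,2,3,1)
P² = 8/7
sum k=0..1:
  [0] +1/4 = 1/4
  [1] −1/2 = -1/2
S = -1/4
C² = P²·S² = 1/14 ; C = -0.267261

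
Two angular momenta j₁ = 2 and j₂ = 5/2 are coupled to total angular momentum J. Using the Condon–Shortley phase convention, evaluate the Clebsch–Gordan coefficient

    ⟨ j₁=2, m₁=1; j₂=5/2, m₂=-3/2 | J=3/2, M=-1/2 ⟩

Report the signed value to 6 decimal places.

-0.138013  (= −√(2/105))

j₁+j₂−J=3  J+j₁−j₂=1  J−j₁+j₂=2  j₁+j₂+J+1=7
(j₁±m₁, j₂±m₂, J±M) = (3,1,1,4,1,2)
P² = 96/35
sum k=0..1:
  [0] +1/6 = 1/6
  [1] −1/4 = -1/4
S = -1/12
C² = P²·S² = 2/105 ; C = -0.138013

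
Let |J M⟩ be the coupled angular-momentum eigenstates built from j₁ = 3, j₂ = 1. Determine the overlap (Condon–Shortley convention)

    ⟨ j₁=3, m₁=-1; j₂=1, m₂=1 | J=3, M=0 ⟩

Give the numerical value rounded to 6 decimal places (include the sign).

j₁+j₂−J=1  J+j₁−j₂=5  J−j₁+j₂=1  j₁+j₂+J+1=8
(j₁±m₁, j₂±m₂, J±M) = (2,4,2,0,3,3)
P² = 72
sum k=1..1:
  [1] −1/12 = -1/12
S = -1/12
C² = P²·S² = 1/2 ; C = -0.707107

-0.707107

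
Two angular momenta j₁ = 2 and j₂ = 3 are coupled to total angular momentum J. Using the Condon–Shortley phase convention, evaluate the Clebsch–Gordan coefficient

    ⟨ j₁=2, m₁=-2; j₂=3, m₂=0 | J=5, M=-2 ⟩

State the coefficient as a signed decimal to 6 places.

+√(1/6) = +0.408248

j₁+j₂−J=0  J+j₁−j₂=4  J−j₁+j₂=6  j₁+j₂+J+1=11
(j₁±m₁, j₂±m₂, J±M) = (0,4,3,3,3,7)
P² = 124416
sum k=0..0:
  [0] +1/864 = 1/864
S = 1/864
C² = P²·S² = 1/6 ; C = +0.408248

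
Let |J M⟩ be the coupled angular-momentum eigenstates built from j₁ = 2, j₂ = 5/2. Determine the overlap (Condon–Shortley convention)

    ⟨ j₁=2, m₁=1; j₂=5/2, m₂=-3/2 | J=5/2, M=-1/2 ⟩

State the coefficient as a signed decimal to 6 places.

√[6·2!2!3!/8! · 3!1!1!4!2!3!] = √(216/35)
  +(−1)^0/∏(0,2,1,1,1,2)! = 1/4  (running 1/4)
  +(−1)^1/∏(1,1,0,0,2,3)! = -1/12  (running 1/6)
⟨..|..⟩ = √(216/35)·(1/6) = +0.414039

+0.414039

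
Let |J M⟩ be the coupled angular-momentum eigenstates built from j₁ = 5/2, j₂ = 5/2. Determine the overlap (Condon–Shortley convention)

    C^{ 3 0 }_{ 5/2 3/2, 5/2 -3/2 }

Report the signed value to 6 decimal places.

+√(49/180) ≈ +0.521749

√[7·2!3!3!/9! · 4!1!1!4!3!3!] = √(144/5)
  +(−1)^0/∏(0,2,1,1,2,2)! = 1/8  (running 1/8)
  +(−1)^1/∏(1,1,0,0,3,3)! = -1/36  (running 7/72)
⟨..|..⟩ = √(144/5)·(7/72) = +0.521749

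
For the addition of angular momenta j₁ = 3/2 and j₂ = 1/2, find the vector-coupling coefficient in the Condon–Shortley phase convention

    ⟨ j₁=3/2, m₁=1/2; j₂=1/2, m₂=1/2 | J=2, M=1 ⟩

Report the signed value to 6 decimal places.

j₁+j₂−J=0  J+j₁−j₂=3  J−j₁+j₂=1  j₁+j₂+J+1=5
(j₁±m₁, j₂±m₂, J±M) = (2,1,1,0,3,1)
P² = 3
sum k=0..0:
  [0] +1/2 = 1/2
S = 1/2
C² = P²·S² = 3/4 ; C = +0.866025

+0.866025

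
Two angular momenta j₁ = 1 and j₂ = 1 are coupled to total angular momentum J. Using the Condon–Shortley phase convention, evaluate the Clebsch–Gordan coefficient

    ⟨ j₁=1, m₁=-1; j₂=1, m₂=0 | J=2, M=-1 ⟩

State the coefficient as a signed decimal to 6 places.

+0.707107  (= +√(1/2))

√[5·0!2!2!/5! · 0!2!1!1!1!3!] = √(2)
  +(−1)^0/∏(0,0,2,1,0,1)! = 1/2  (running 1/2)
⟨..|..⟩ = √(2)·(1/2) = +0.707107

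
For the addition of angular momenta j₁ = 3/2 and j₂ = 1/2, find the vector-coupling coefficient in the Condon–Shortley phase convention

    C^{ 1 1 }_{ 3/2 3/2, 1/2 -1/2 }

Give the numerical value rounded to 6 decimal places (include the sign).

j₁+j₂−J=1  J+j₁−j₂=2  J−j₁+j₂=0  j₁+j₂+J+1=4
(j₁±m₁, j₂±m₂, J±M) = (3,0,0,1,2,0)
P² = 3
sum k=0..0:
  [0] +1/2 = 1/2
S = 1/2
C² = P²·S² = 3/4 ; C = +0.866025

+0.866025  (= +√(3/4))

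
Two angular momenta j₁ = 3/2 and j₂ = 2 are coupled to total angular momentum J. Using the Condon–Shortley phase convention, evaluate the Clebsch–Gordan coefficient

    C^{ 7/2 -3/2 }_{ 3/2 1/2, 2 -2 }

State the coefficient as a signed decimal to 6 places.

triangle: 0!*3!*4!/8! = 144/40320
(j±m)!: 2!*1!*0!*4!*2!*5! = 11520
prefactor² = (2J+1)*Δ*N² = 2304/7
  k=0: +1/(0!*0!*1!*0!*2!*4!) = 1/48
Σ = 1/48  ⇒  CG² = 2304/7*1/48² = 1/7
CG = +√(1/7) = +0.377964

+√(1/7) ≈ +0.377964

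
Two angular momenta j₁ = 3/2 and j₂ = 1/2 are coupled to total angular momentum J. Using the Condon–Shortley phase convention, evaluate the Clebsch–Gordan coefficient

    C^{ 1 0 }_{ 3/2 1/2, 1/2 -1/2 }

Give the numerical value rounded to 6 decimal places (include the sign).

+√(1/2) ≈ +0.707107

j₁+j₂−J=1  J+j₁−j₂=2  J−j₁+j₂=0  j₁+j₂+J+1=4
(j₁±m₁, j₂±m₂, J±M) = (2,1,0,1,1,1)
P² = 1/2
sum k=0..0:
  [0] +1/1 = 1
S = 1
C² = P²·S² = 1/2 ; C = +0.707107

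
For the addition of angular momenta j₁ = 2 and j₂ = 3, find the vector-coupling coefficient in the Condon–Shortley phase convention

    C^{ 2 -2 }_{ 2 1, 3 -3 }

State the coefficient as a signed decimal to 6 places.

triangle: 3!×1!×3!/8! = 36/40320
(j±m)!: 3!×1!×0!×6!×0!×4! = 103680
prefactor² = (2J+1)×Δ×N² = 3240/7
  k=0: +1/(0!×3!×1!×0!×0!×3!) = 1/36
Σ = 1/36  ⇒  CG² = 3240/7×1/36² = 5/14
CG = +√(5/14) = +0.597614

+0.597614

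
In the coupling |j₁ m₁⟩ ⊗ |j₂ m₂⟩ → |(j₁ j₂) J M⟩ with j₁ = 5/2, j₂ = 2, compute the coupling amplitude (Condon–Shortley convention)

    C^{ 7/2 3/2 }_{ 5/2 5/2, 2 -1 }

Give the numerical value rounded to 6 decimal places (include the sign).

√[8·1!4!3!/9! · 5!0!1!3!5!2!] = √(3840/7)
  +(−1)^0/∏(0,1,0,1,4,2)! = 1/48  (running 1/48)
⟨..|..⟩ = √(3840/7)·(1/48) = +0.487950

+0.487950  (= +√(5/21))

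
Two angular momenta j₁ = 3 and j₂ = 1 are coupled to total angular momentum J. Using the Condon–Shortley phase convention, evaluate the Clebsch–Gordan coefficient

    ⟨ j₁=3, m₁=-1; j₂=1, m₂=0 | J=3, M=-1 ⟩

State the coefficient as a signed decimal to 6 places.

−√(1/12) = -0.288675

j₁+j₂−J=1  J+j₁−j₂=5  J−j₁+j₂=1  j₁+j₂+J+1=8
(j₁±m₁, j₂±m₂, J±M) = (2,4,1,1,2,4)
P² = 48
sum k=0..1:
  [0] +1/24 = 1/24
  [1] −1/12 = -1/12
S = -1/24
C² = P²·S² = 1/12 ; C = -0.288675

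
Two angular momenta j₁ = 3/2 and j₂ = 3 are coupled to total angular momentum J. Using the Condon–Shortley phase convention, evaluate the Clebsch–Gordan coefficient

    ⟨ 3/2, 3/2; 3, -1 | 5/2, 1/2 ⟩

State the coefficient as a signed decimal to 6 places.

√[6·2!1!4!/8! · 3!0!2!4!3!2!] = √(864/35)
  +(−1)^0/∏(0,2,0,2,1,2)! = 1/8  (running 1/8)
⟨..|..⟩ = √(864/35)·(1/8) = +0.621059

+0.621059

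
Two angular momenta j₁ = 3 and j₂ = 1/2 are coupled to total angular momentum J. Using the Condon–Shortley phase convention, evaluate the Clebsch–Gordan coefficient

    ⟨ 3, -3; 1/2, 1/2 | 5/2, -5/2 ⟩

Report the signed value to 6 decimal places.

triangle: 1!*5!*0!/7! = 120/5040
(j±m)!: 0!*6!*1!*0!*0!*5! = 86400
prefactor² = (2J+1)*Δ*N² = 86400/7
  k=1: −1/(1!*0!*5!*0!*0!*0!) = -1/120
Σ = -1/120  ⇒  CG² = 86400/7*(-1/120)² = 6/7
CG = −√(6/7) = -0.925820

−√(6/7) = -0.925820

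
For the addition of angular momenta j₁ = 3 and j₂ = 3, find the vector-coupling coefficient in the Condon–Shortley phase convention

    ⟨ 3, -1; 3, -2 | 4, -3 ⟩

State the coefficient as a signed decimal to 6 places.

triangle: 2!×4!×4!/11! = 1152/39916800
(j±m)!: 2!×4!×1!×5!×1!×7! = 29030400
prefactor² = (2J+1)×Δ×N² = 82944/11
  k=0: +1/(0!×2!×4!×1!×0!×3!) = 1/288
  k=1: −1/(1!×1!×3!×0!×1!×4!) = -1/144
Σ = -1/288  ⇒  CG² = 82944/11×(-1/288)² = 1/11
CG = −√(1/11) = -0.301511

-0.301511  (= −√(1/11))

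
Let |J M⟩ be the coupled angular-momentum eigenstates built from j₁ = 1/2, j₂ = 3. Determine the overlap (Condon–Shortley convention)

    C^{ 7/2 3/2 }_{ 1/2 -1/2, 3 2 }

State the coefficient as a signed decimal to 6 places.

+0.534522  (= +√(2/7))

j₁+j₂−J=0  J+j₁−j₂=1  J−j₁+j₂=6  j₁+j₂+J+1=8
(j₁±m₁, j₂±m₂, J±M) = (0,1,5,1,5,2)
P² = 28800/7
sum k=0..0:
  [0] +1/120 = 1/120
S = 1/120
C² = P²·S² = 2/7 ; C = +0.534522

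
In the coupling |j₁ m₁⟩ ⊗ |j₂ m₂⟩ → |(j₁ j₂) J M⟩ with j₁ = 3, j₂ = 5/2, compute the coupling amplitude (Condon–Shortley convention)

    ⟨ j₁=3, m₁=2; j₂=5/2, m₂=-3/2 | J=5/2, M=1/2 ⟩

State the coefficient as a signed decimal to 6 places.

√[6·3!3!2!/9! · 5!1!1!4!3!2!] = √(288/7)
  +(−1)^0/∏(0,3,1,1,2,1)! = 1/12  (running 1/12)
  +(−1)^1/∏(1,2,0,0,3,2)! = -1/24  (running 1/24)
⟨..|..⟩ = √(288/7)·(1/24) = +0.267261

+0.267261  (= +√(1/14))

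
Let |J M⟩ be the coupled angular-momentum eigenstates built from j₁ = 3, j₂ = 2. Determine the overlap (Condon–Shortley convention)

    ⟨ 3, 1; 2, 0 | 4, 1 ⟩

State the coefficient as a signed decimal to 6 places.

j₁+j₂−J=1  J+j₁−j₂=5  J−j₁+j₂=3  j₁+j₂+J+1=10
(j₁±m₁, j₂±m₂, J±M) = (4,2,2,2,5,3)
P² = 1728/7
sum k=0..1:
  [0] +1/24 = 1/24
  [1] −1/48 = -1/48
S = 1/48
C² = P²·S² = 3/28 ; C = +0.327327

+√(3/28) ≈ +0.327327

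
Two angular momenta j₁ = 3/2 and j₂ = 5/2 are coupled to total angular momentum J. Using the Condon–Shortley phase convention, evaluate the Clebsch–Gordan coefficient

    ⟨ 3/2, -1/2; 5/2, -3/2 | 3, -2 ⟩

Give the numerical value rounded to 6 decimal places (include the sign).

+0.288675

triangle: 1!*2!*4!/8! = 48/40320
(j±m)!: 1!*2!*1!*4!*1!*5! = 5760
prefactor² = (2J+1)*Δ*N² = 48
  k=0: +1/(0!*1!*2!*1!*0!*3!) = 1/12
  k=1: −1/(1!*0!*1!*0!*1!*4!) = -1/24
Σ = 1/24  ⇒  CG² = 48*1/24² = 1/12
CG = +√(1/12) = +0.288675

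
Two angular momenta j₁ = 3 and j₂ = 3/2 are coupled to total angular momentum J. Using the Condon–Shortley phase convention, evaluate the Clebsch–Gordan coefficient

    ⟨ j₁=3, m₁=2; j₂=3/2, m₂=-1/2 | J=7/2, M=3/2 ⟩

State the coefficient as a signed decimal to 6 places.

+√(3/7) = +0.654654

triangle: 1!×5!×2!/9! = 240/362880
(j±m)!: 5!×1!×1!×2!×5!×2! = 57600
prefactor² = (2J+1)×Δ×N² = 6400/21
  k=0: +1/(0!×1!×1!×1!×4!×1!) = 1/24
  k=1: −1/(1!×0!×0!×0!×5!×2!) = -1/240
Σ = 3/80  ⇒  CG² = 6400/21×3/80² = 3/7
CG = +√(3/7) = +0.654654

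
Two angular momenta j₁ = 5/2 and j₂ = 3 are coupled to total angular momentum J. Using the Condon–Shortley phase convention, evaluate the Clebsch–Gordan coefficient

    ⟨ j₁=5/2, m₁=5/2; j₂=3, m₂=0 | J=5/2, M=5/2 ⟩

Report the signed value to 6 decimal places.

+√(5/42) = +0.345033

j₁+j₂−J=3  J+j₁−j₂=2  J−j₁+j₂=3  j₁+j₂+J+1=9
(j₁±m₁, j₂±m₂, J±M) = (5,0,3,3,5,0)
P² = 4320/7
sum k=0..0:
  [0] +1/72 = 1/72
S = 1/72
C² = P²·S² = 5/42 ; C = +0.345033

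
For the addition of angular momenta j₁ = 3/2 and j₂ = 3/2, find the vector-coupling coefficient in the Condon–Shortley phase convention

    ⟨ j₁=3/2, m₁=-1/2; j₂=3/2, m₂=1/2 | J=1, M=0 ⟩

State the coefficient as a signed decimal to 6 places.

-0.223607

√[3·2!1!1!/5! · 1!2!2!1!1!1!] = √(1/5)
  +(−1)^1/∏(1,1,1,1,0,0)! = -1  (running -1)
  +(−1)^2/∏(2,0,0,0,1,1)! = 1/2  (running -1/2)
⟨..|..⟩ = √(1/5)·(-1/2) = -0.223607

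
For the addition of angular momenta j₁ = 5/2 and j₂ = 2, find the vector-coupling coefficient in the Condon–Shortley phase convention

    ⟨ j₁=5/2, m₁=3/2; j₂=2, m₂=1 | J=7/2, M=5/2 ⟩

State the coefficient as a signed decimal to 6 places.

+0.125988  (= +√(1/63))

triangle: 1!×4!×3!/9! = 144/362880
(j±m)!: 4!×1!×3!×1!×6!×1! = 103680
prefactor² = (2J+1)×Δ×N² = 2304/7
  k=0: +1/(0!×1!×1!×3!×3!×0!) = 1/36
  k=1: −1/(1!×0!×0!×2!×4!×1!) = -1/48
Σ = 1/144  ⇒  CG² = 2304/7×1/144² = 1/63
CG = +√(1/63) = +0.125988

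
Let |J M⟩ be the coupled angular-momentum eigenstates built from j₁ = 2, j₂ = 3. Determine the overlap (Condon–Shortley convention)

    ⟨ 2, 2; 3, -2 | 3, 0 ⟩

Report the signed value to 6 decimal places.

+√(1/3) = +0.577350

j₁+j₂−J=2  J+j₁−j₂=2  J−j₁+j₂=4  j₁+j₂+J+1=9
(j₁±m₁, j₂±m₂, J±M) = (4,0,1,5,3,3)
P² = 192
sum k=0..0:
  [0] +1/24 = 1/24
S = 1/24
C² = P²·S² = 1/3 ; C = +0.577350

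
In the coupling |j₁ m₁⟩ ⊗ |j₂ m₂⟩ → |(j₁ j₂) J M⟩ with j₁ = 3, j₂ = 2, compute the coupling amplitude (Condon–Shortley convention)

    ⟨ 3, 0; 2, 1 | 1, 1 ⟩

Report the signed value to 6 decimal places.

-0.292770

j₁+j₂−J=4  J+j₁−j₂=2  J−j₁+j₂=0  j₁+j₂+J+1=7
(j₁±m₁, j₂±m₂, J±M) = (3,3,3,1,2,0)
P² = 432/35
sum k=3..3:
  [3] −1/12 = -1/12
S = -1/12
C² = P²·S² = 3/35 ; C = -0.292770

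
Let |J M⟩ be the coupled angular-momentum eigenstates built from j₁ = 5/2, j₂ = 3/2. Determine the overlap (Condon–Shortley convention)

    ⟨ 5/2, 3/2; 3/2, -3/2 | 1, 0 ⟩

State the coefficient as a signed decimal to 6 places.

+√(1/5) = +0.447214

√[3·3!2!0!/6! · 4!1!0!3!1!1!] = √(36/5)
  +(−1)^0/∏(0,3,1,0,1,0)! = 1/6  (running 1/6)
⟨..|..⟩ = √(36/5)·(1/6) = +0.447214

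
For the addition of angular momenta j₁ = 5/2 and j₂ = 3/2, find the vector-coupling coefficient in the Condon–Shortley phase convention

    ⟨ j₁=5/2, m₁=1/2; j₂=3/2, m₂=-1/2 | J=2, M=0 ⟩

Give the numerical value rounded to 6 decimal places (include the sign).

-0.267261

triangle: 2!*3!*1!/7! = 12/5040
(j±m)!: 3!*2!*1!*2!*2!*2! = 96
prefactor² = (2J+1)*Δ*N² = 8/7
  k=0: +1/(0!*2!*2!*1!*1!*0!) = 1/4
  k=1: −1/(1!*1!*1!*0!*2!*1!) = -1/2
Σ = -1/4  ⇒  CG² = 8/7*(-1/4)² = 1/14
CG = −√(1/14) = -0.267261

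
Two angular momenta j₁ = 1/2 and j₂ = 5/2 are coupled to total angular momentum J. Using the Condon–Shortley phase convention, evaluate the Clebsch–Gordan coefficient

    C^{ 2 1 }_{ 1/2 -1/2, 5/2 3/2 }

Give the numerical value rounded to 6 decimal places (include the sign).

j₁+j₂−J=1  J+j₁−j₂=0  J−j₁+j₂=4  j₁+j₂+J+1=6
(j₁±m₁, j₂±m₂, J±M) = (0,1,4,1,3,1)
P² = 24
sum k=1..1:
  [1] −1/6 = -1/6
S = -1/6
C² = P²·S² = 2/3 ; C = -0.816497

-0.816497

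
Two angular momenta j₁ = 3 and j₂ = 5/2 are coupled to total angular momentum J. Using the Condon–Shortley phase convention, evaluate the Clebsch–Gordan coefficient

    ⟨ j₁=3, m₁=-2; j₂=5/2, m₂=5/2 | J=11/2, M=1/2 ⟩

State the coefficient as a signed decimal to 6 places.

triangle: 0!*6!*5!/12! = 86400/479001600
(j±m)!: 1!*5!*5!*0!*6!*5! = 1244160000
prefactor² = (2J+1)*Δ*N² = 207360000/77
  k=0: +1/(0!*0!*5!*5!*1!*0!) = 1/14400
Σ = 1/14400  ⇒  CG² = 207360000/77*1/14400² = 1/77
CG = +√(1/77) = +0.113961

+√(1/77) ≈ +0.113961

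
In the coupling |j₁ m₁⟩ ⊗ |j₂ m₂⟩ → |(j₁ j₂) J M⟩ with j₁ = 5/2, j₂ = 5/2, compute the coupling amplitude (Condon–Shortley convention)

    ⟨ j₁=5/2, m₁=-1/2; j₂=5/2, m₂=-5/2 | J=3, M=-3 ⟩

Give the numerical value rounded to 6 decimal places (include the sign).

+√(5/18) ≈ +0.527046

j₁+j₂−J=2  J+j₁−j₂=3  J−j₁+j₂=3  j₁+j₂+J+1=9
(j₁±m₁, j₂±m₂, J±M) = (2,3,0,5,0,6)
P² = 1440
sum k=0..0:
  [0] +1/72 = 1/72
S = 1/72
C² = P²·S² = 5/18 ; C = +0.527046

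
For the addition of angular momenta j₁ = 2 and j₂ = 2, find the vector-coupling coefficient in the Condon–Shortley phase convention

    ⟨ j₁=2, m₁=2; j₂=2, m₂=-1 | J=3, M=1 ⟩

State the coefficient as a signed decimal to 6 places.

triangle: 1!×3!×3!/8! = 36/40320
(j±m)!: 4!×0!×1!×3!×4!×2! = 6912
prefactor² = (2J+1)×Δ×N² = 216/5
  k=0: +1/(0!×1!×0!×1!×3!×2!) = 1/12
Σ = 1/12  ⇒  CG² = 216/5×1/12² = 3/10
CG = +√(3/10) = +0.547723

+0.547723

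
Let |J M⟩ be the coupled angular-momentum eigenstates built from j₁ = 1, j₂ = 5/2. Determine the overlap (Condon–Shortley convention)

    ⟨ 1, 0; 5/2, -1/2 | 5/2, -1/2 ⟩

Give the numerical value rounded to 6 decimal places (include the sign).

+0.169031  (= +√(1/35))

√[6·1!1!4!/7! · 1!1!2!3!2!3!] = √(144/35)
  +(−1)^0/∏(0,1,1,2,0,2)! = 1/4  (running 1/4)
  +(−1)^1/∏(1,0,0,1,1,3)! = -1/6  (running 1/12)
⟨..|..⟩ = √(144/35)·(1/12) = +0.169031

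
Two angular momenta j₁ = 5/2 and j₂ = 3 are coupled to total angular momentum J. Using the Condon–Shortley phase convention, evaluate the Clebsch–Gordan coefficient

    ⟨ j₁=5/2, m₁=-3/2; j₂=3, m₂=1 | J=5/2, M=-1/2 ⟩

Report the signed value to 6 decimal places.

triangle: 3!*2!*3!/9! = 72/362880
(j±m)!: 1!*4!*4!*2!*2!*3! = 13824
prefactor² = (2J+1)*Δ*N² = 576/35
  k=2: +1/(2!*1!*2!*2!*0!*1!) = 1/8
  k=3: −1/(3!*0!*1!*1!*1!*2!) = -1/12
Σ = 1/24  ⇒  CG² = 576/35*1/24² = 1/35
CG = +√(1/35) = +0.169031

+√(1/35) = +0.169031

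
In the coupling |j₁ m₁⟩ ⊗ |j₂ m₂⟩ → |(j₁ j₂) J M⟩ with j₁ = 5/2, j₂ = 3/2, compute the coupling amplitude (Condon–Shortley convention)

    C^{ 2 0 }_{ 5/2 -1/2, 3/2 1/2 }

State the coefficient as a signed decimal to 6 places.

−√(1/14) ≈ -0.267261

√[5·2!3!1!/7! · 2!3!2!1!2!2!] = √(8/7)
  +(−1)^1/∏(1,1,2,1,1,0)! = -1/2  (running -1/2)
  +(−1)^2/∏(2,0,1,0,2,1)! = 1/4  (running -1/4)
⟨..|..⟩ = √(8/7)·(-1/4) = -0.267261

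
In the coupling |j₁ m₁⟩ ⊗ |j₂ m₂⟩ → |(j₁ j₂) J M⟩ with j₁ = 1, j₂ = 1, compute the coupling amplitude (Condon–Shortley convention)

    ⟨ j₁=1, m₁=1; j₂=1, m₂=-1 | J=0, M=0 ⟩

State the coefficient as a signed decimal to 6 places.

triangle: 2!*0!*0!/3! = 2/6
(j±m)!: 2!*0!*0!*2!*0!*0! = 4
prefactor² = (2J+1)*Δ*N² = 4/3
  k=0: +1/(0!*2!*0!*0!*0!*0!) = 1/2
Σ = 1/2  ⇒  CG² = 4/3*1/2² = 1/3
CG = +√(1/3) = +0.577350

+0.577350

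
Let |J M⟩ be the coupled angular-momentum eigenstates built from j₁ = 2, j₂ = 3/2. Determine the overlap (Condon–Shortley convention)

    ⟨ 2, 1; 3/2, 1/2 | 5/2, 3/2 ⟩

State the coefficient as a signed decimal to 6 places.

√[6·1!3!2!/7! · 3!1!2!1!4!1!] = √(144/35)
  +(−1)^0/∏(0,1,1,2,2,0)! = 1/4  (running 1/4)
  +(−1)^1/∏(1,0,0,1,3,1)! = -1/6  (running 1/12)
⟨..|..⟩ = √(144/35)·(1/12) = +0.169031

+√(1/35) = +0.169031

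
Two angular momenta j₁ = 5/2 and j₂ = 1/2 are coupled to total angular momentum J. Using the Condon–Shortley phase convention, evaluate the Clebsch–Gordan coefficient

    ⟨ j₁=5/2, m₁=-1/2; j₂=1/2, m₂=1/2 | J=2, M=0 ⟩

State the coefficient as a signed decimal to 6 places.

-0.707107

j₁+j₂−J=1  J+j₁−j₂=4  J−j₁+j₂=0  j₁+j₂+J+1=6
(j₁±m₁, j₂±m₂, J±M) = (2,3,1,0,2,2)
P² = 8
sum k=1..1:
  [1] −1/4 = -1/4
S = -1/4
C² = P²·S² = 1/2 ; C = -0.707107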